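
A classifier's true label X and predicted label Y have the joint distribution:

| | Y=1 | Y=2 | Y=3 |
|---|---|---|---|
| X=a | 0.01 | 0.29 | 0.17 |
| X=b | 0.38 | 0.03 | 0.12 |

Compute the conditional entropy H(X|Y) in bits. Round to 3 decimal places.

Marginals: p(X) = (0.4700, 0.5300), p(Y) = (0.3900, 0.3200, 0.2900).
H(X|Y) = Σ p(Y) · H(X|Y=·).
  Y=1: p=0.3900, H(X|Y=1) = 0.1720
  Y=2: p=0.3200, H(X|Y=2) = 0.4489
  Y=3: p=0.2900, H(X|Y=3) = 0.9784
Weighted sum = 0.494 bits.

0.494 bits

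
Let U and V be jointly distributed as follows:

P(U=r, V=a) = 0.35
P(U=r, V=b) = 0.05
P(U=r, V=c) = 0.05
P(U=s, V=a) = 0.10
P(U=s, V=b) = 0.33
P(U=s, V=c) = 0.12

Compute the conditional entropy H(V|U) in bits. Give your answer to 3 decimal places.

Chain rule: H(V|U) = H(U,V) − H(U).
Marginals: p(U) = (0.4500, 0.5500), p(V) = (0.4500, 0.3800, 0.1700).
H(U,V) = 2.1894 bits; H(U) = 0.9928 bits.
H(V|U) = 2.1894 − 0.9928 = 1.197 bits.

1.197 bits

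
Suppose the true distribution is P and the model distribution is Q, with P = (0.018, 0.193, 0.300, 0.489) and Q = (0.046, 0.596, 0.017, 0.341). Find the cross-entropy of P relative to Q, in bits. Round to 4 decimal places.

2.7466 bits

H(P,Q) = −Σ p·log₂ q.
  −0.018·log₂(0.046) = 0.07996
  −0.193·log₂(0.596) = 0.14410
  −0.300·log₂(0.017) = 1.76350
  −0.489·log₂(0.341) = 0.75900
H(P,Q) = 2.7466 bits.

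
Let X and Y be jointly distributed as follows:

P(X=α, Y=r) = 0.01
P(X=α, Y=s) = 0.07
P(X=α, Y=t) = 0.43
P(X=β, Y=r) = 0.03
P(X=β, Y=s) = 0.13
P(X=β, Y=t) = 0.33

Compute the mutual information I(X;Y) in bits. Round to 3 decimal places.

0.030 bits

Marginals: p(X) = (0.5100, 0.4900), p(Y) = (0.0400, 0.2000, 0.7600).
I(X;Y) = Σ p(x,y)·log₂[p(x,y)/(p(x)p(y))].
  (α,r): 0.01·log₂(0.4902) = -0.0103
  (α,s): 0.07·log₂(0.6863) = -0.0380
  (α,t): 0.43·log₂(1.1094) = 0.0644
  (β,r): 0.03·log₂(1.5306) = 0.0184
  (β,s): 0.13·log₂(1.3265) = 0.0530
  (β,t): 0.33·log₂(0.8861) = -0.0575
Sum = 0.030 bits.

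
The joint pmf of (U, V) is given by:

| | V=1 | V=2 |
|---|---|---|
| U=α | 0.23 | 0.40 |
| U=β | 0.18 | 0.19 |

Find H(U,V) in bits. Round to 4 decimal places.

H(U,V) = −Σ p(x,y)·log₂ p(x,y) over all 4 cells.
  cell (α,1): −0.23·log₂0.23 = 0.48767
  cell (α,2): −0.40·log₂0.40 = 0.52877
  cell (β,1): −0.18·log₂0.18 = 0.44531
  cell (β,2): −0.19·log₂0.19 = 0.45523
Sum = 1.9170 bits.

1.9170 bits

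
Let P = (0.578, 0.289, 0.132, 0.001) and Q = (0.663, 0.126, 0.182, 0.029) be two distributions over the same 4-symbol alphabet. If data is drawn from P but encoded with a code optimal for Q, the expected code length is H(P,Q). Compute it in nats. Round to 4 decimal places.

H(P,Q) = −Σ p·ln q.
  −0.578·ln(0.663) = 0.23755
  −0.289·ln(0.126) = 0.59866
  −0.132·ln(0.182) = 0.22489
  −0.001·ln(0.029) = 0.00354
H(P,Q) = 1.0646 nats.

1.0646 nats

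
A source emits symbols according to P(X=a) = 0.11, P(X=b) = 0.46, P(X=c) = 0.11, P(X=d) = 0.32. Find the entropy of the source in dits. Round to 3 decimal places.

H(X) = −Σ p·log₁₀ p.
  −(0.11)·log₁₀(0.11) = 0.1054
  −(0.46)·log₁₀(0.46) = 0.1551
  −(0.11)·log₁₀(0.11) = 0.1054
  −(0.32)·log₁₀(0.32) = 0.1584
Sum: 0.1054 + 0.1551 + 0.1054 + 0.1584 = 0.524 dits.

0.524 dits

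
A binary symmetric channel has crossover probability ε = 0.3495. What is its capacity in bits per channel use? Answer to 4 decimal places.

0.0664 bits

Binary symmetric channel: C = 1 − h₂(ε) where h₂ is the binary entropy function.
h₂(0.3495) = −0.3495·log₂0.3495 − 0.6505·log₂0.6505 = 0.9336.
C = 1 − 0.9336 = 0.0664 bits per channel use.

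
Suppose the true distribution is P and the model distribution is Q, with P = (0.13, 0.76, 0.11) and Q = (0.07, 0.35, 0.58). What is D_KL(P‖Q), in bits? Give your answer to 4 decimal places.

0.7024 bits

D(P‖Q) = Σ p·log₂(p/q).
  0.13·log₂(0.13/0.07) = 0.11610
  0.76·log₂(0.76/0.35) = 0.85017
  0.11·log₂(0.11/0.58) = -0.26384
D(P‖Q) = 0.7024 bits.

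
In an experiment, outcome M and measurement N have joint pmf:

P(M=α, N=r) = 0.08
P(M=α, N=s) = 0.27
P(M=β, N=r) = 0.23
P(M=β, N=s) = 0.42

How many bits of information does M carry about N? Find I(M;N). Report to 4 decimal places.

Marginals: p(M) = (0.3500, 0.6500), p(N) = (0.3100, 0.6900).
I(M;N) = Σ p(x,y)·log₂[p(x,y)/(p(x)p(y))].
  (α,r): 0.08·log₂(0.7373) = -0.03517
  (α,s): 0.27·log₂(1.1180) = 0.04345
  (β,r): 0.23·log₂(1.1414) = 0.04390
  (β,s): 0.42·log₂(0.9365) = -0.03978
Sum = 0.0124 bits.

0.0124 bits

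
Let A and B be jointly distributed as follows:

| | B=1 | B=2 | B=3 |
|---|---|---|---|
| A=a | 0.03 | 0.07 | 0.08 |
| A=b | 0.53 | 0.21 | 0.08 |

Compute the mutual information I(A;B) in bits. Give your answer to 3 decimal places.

0.124 bits

Marginals: p(A) = (0.1800, 0.8200), p(B) = (0.5600, 0.2800, 0.1600).
I(A;B) = H(A) + H(B) − H(A,B).
H(A) = 0.6801, H(B) = 1.4057, H(A,B) = 1.9616.
I(A;B) = 0.6801 + 1.4057 − 1.9616 = 0.124 bits.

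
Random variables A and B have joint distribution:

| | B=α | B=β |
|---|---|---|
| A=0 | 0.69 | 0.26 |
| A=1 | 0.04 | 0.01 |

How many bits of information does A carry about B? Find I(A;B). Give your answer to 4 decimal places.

0.0010 bits

Marginals: p(A) = (0.9500, 0.0500), p(B) = (0.7300, 0.2700).
I(A;B) = H(A) + H(B) − H(A,B).
H(A) = 0.2864, H(B) = 0.8415, H(A,B) = 1.1269.
I(A;B) = 0.2864 + 0.8415 − 1.1269 = 0.0010 bits.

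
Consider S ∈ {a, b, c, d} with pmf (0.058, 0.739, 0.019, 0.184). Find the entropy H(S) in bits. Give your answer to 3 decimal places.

1.119 bits

H(S) = −Σ p·log₂ p.
  −(0.058)·log₂(0.058) = 0.2383
  −(0.739)·log₂(0.739) = 0.3225
  −(0.019)·log₂(0.019) = 0.1086
  −(0.184)·log₂(0.184) = 0.4494
Sum: 0.2383 + 0.3225 + 0.1086 + 0.4494 = 1.119 bits.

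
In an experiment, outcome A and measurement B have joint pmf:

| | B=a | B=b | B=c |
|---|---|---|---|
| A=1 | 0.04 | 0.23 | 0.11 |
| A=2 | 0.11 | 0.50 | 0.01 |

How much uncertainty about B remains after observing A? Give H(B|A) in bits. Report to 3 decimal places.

0.982 bits

Marginals: p(A) = (0.3800, 0.6200), p(B) = (0.1500, 0.7300, 0.1200).
H(B|A) = Σ p(A) · H(B|A=·).
  A=1: p=0.3800, H(B|A=1) = 1.2980
  A=2: p=0.6200, H(B|A=2) = 0.7889
Weighted sum = 0.982 bits.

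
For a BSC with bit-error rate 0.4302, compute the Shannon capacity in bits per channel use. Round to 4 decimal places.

Binary symmetric channel: C = 1 − h₂(ε) where h₂ is the binary entropy function.
h₂(0.4302) = −0.4302·log₂0.4302 − 0.5698·log₂0.5698 = 0.9859.
C = 1 − 0.9859 = 0.0141 bits per channel use.

0.0141 bits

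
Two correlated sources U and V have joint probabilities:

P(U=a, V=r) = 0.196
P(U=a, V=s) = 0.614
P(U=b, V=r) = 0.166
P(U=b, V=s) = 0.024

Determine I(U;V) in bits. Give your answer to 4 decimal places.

0.1937 bits

Marginals: p(U) = (0.8100, 0.1900), p(V) = (0.3620, 0.6380).
I(U;V) = Σ p(x,y)·log₂[p(x,y)/(p(x)p(y))].
  (a,r): 0.196·log₂(0.6684) = -0.11390
  (a,s): 0.614·log₂(1.1881) = 0.15269
  (b,r): 0.166·log₂(2.4135) = 0.21101
  (b,s): 0.024·log₂(0.1980) = -0.05608
Sum = 0.1937 bits.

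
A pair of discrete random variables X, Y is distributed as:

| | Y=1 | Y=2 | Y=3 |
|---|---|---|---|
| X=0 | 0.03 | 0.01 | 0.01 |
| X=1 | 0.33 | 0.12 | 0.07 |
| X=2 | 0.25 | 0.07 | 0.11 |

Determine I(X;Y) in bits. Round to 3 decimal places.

0.018 bits

Marginals: p(X) = (0.0500, 0.5200, 0.4300), p(Y) = (0.6100, 0.2000, 0.1900).
I(X;Y) = Σ p(x,y)·log₂[p(x,y)/(p(x)p(y))].
  (0,1): 0.03·log₂(0.9836) = -0.0007
  (0,2): 0.01·log₂(1.0000) = 0.0000
  (0,3): 0.01·log₂(1.0526) = 0.0007
  (1,1): 0.33·log₂(1.0404) = 0.0188
  (1,2): 0.12·log₂(1.1538) = 0.0248
  (1,3): 0.07·log₂(0.7085) = -0.0348
  (2,1): 0.25·log₂(0.9531) = -0.0173
  (2,2): 0.07·log₂(0.8140) = -0.0208
  (2,3): 0.11·log₂(1.3464) = 0.0472
Sum = 0.018 bits.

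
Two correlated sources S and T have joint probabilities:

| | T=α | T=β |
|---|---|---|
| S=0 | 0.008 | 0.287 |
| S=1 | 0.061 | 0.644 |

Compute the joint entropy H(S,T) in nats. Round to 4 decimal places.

H(S,T) = −Σ p(x,y)·ln p(x,y) over all 4 cells.
  cell (0,α): −0.008·ln0.008 = 0.03863
  cell (0,β): −0.287·ln0.287 = 0.35825
  cell (1,α): −0.061·ln0.061 = 0.17061
  cell (1,β): −0.644·ln0.644 = 0.28340
Sum = 0.8509 nats.

0.8509 nats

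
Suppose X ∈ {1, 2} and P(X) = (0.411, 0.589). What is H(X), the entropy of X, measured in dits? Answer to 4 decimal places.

0.2941 dits

H(X) = −Σ p·log₁₀ p.
  −(0.411)·log₁₀(0.411) = 0.15871
  −(0.589)·log₁₀(0.589) = 0.13540
Sum: 0.15871 + 0.13540 = 0.2941 dits.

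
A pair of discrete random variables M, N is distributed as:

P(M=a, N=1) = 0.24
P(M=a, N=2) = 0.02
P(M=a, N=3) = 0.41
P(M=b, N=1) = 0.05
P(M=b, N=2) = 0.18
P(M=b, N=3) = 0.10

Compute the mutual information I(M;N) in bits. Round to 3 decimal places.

0.265 bits

Marginals: p(M) = (0.6700, 0.3300), p(N) = (0.2900, 0.2000, 0.5100).
I(M;N) = Σ p(x,y)·log₂[p(x,y)/(p(x)p(y))].
  (a,1): 0.24·log₂(1.2352) = 0.0731
  (a,2): 0.02·log₂(0.1493) = -0.0549
  (a,3): 0.41·log₂(1.1999) = 0.1078
  (b,1): 0.05·log₂(0.5225) = -0.0468
  (b,2): 0.18·log₂(2.7273) = 0.2605
  (b,3): 0.10·log₂(0.5942) = -0.0751
Sum = 0.265 bits.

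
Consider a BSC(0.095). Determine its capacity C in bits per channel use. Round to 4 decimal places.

0.5471 bits

Binary symmetric channel: C = 1 − h₂(ε) where h₂ is the binary entropy function.
h₂(0.095) = −0.095·log₂0.095 − 0.905·log₂0.905 = 0.4529.
C = 1 − 0.4529 = 0.5471 bits per channel use.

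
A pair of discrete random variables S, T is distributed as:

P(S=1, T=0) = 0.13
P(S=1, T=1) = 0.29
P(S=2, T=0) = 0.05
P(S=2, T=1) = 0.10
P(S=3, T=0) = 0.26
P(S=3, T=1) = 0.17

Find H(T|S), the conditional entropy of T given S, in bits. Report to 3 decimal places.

0.929 bits

Marginals: p(S) = (0.4200, 0.1500, 0.4300), p(T) = (0.4400, 0.5600).
H(T|S) = Σ p(S) · H(T|S=·).
  S=1: p=0.4200, H(T|S=1) = 0.8926
  S=2: p=0.1500, H(T|S=2) = 0.9183
  S=3: p=0.4300, H(T|S=3) = 0.9682
Weighted sum = 0.929 bits.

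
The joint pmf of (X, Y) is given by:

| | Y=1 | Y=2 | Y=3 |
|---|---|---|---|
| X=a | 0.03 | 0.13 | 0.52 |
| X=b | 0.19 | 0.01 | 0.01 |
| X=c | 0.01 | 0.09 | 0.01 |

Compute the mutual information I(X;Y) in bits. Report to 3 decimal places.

Marginals: p(X) = (0.6800, 0.2100, 0.1100), p(Y) = (0.2300, 0.2300, 0.5400).
I(X;Y) = Σ p(x,y)·log₂[p(x,y)/(p(x)p(y))].
  (a,1): 0.03·log₂(0.1918) = -0.0715
  (a,2): 0.13·log₂(0.8312) = -0.0347
  (a,3): 0.52·log₂(1.4161) = 0.2610
  (b,1): 0.19·log₂(3.9337) = 0.3754
  (b,2): 0.01·log₂(0.2070) = -0.0227
  (b,3): 0.01·log₂(0.0882) = -0.0350
  (c,1): 0.01·log₂(0.3953) = -0.0134
  (c,2): 0.09·log₂(3.5573) = 0.1648
  (c,3): 0.01·log₂(0.1684) = -0.0257
Sum = 0.598 bits.

0.598 bits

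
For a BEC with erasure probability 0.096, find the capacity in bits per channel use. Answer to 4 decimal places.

0.9040 bits

Binary erasure channel: capacity C = 1 − ε.
C = 1 − 0.096 = 0.9040 bits per channel use.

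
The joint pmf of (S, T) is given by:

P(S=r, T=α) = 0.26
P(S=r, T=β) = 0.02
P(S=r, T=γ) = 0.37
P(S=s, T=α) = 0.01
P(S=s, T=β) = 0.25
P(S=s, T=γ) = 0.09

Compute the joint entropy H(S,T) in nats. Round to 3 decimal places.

1.406 nats

H(S,T) = −Σ p(x,y)·ln p(x,y) over all 6 cells.
  cell (r,α): −0.26·ln0.26 = 0.3502
  cell (r,β): −0.02·ln0.02 = 0.0782
  cell (r,γ): −0.37·ln0.37 = 0.3679
  cell (s,α): −0.01·ln0.01 = 0.0461
  cell (s,β): −0.25·ln0.25 = 0.3466
  cell (s,γ): −0.09·ln0.09 = 0.2167
Sum = 1.406 nats.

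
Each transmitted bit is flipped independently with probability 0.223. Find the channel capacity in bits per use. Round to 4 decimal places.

Binary symmetric channel: C = 1 − h₂(ε) where h₂ is the binary entropy function.
h₂(0.223) = −0.223·log₂0.223 − 0.777·log₂0.777 = 0.7656.
C = 1 − 0.7656 = 0.2344 bits per channel use.

0.2344 bits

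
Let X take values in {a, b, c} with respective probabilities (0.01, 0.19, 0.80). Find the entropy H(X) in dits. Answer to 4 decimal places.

0.2346 dits

H(X) = −Σ p·log₁₀ p.
  −(0.01)·log₁₀(0.01) = 0.02000
  −(0.19)·log₁₀(0.19) = 0.13704
  −(0.80)·log₁₀(0.80) = 0.07753
Sum: 0.02000 + 0.13704 + 0.07753 = 0.2346 dits.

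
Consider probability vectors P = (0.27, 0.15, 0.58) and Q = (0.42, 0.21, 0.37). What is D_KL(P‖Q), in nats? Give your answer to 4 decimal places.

D(P‖Q) = Σ p·ln(p/q).
  0.27·ln(0.27/0.42) = -0.11929
  0.15·ln(0.15/0.21) = -0.05047
  0.58·ln(0.58/0.37) = 0.26072
D(P‖Q) = 0.0910 nats.

0.0910 nats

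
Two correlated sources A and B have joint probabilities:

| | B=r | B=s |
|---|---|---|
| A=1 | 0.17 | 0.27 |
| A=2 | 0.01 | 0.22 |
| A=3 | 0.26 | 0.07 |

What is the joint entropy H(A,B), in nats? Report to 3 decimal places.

H(A,B) = −Σ p(x,y)·ln p(x,y) over all 6 cells.
  cell (1,r): −0.17·ln0.17 = 0.3012
  cell (1,s): −0.27·ln0.27 = 0.3535
  cell (2,r): −0.01·ln0.01 = 0.0461
  cell (2,s): −0.22·ln0.22 = 0.3331
  cell (3,r): −0.26·ln0.26 = 0.3502
  cell (3,s): −0.07·ln0.07 = 0.1861
Sum = 1.570 nats.

1.570 nats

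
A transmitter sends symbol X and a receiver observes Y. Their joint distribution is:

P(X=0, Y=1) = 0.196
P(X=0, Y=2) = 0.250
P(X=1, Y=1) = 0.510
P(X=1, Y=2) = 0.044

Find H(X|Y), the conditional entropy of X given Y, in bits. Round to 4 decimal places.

0.7807 bits

Chain rule: H(X|Y) = H(X,Y) − H(Y).
Marginals: p(X) = (0.4460, 0.5540), p(Y) = (0.7060, 0.2940).
H(X,Y) = 1.6545 bits; H(Y) = 0.8738 bits.
H(X|Y) = 1.6545 − 0.8738 = 0.7807 bits.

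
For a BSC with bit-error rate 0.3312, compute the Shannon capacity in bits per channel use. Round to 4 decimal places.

0.0839 bits

Binary symmetric channel: C = 1 − h₂(ε) where h₂ is the binary entropy function.
h₂(0.3312) = −0.3312·log₂0.3312 − 0.6688·log₂0.6688 = 0.9161.
C = 1 − 0.9161 = 0.0839 bits per channel use.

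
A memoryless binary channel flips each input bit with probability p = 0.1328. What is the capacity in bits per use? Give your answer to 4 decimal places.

0.4349 bits

Binary symmetric channel: C = 1 − h₂(ε) where h₂ is the binary entropy function.
h₂(0.1328) = −0.1328·log₂0.1328 − 0.8672·log₂0.8672 = 0.5651.
C = 1 − 0.5651 = 0.4349 bits per channel use.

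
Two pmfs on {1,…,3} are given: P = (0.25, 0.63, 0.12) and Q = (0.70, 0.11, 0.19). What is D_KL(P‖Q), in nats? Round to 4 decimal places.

D(P‖Q) = Σ p·ln(p/q).
  0.25·ln(0.25/0.70) = -0.25740
  0.63·ln(0.63/0.11) = 1.09950
  0.12·ln(0.12/0.19) = -0.05514
D(P‖Q) = 0.7870 nats.

0.7870 nats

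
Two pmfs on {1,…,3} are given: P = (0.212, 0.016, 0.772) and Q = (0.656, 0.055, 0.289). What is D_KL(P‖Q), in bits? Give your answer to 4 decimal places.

0.7204 bits

D(P‖Q) = Σ p·log₂(p/q).
  0.212·log₂(0.212/0.656) = -0.34548
  0.016·log₂(0.016/0.055) = -0.02850
  0.772·log₂(0.772/0.289) = 1.09433
D(P‖Q) = 0.7204 bits.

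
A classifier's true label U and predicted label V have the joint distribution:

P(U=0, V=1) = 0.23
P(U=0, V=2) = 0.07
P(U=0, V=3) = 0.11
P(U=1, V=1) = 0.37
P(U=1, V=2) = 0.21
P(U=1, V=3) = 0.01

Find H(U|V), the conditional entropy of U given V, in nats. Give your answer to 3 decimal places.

0.591 nats

Chain rule: H(U|V) = H(U,V) − H(V).
Marginals: p(U) = (0.4100, 0.5900), p(V) = (0.6000, 0.2800, 0.1200).
H(U,V) = 1.5086 nats; H(V) = 0.9174 nats.
H(U|V) = 1.5086 − 0.9174 = 0.591 nats.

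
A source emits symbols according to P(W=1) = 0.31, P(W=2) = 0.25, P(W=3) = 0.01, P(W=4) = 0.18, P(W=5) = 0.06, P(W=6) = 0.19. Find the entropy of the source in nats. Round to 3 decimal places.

H(W) = −Σ p·ln p.
  −(0.31)·ln(0.31) = 0.3631
  −(0.25)·ln(0.25) = 0.3466
  −(0.01)·ln(0.01) = 0.0461
  −(0.18)·ln(0.18) = 0.3087
  −(0.06)·ln(0.06) = 0.1688
  −(0.19)·ln(0.19) = 0.3155
Sum: 0.3631 + 0.3466 + 0.0461 + 0.3087 + 0.1688 + 0.3155 = 1.549 nats.

1.549 nats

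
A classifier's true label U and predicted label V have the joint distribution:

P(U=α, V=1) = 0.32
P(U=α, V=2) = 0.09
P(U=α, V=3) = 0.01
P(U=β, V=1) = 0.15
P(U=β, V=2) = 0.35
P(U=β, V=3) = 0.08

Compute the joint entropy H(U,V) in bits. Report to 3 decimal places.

2.137 bits

H(U,V) = −Σ p(x,y)·log₂ p(x,y) over all 6 cells.
  cell (α,1): −0.32·log₂0.32 = 0.5260
  cell (α,2): −0.09·log₂0.09 = 0.3127
  cell (α,3): −0.01·log₂0.01 = 0.0664
  cell (β,1): −0.15·log₂0.15 = 0.4105
  cell (β,2): −0.35·log₂0.35 = 0.5301
  cell (β,3): −0.08·log₂0.08 = 0.2915
Sum = 2.137 bits.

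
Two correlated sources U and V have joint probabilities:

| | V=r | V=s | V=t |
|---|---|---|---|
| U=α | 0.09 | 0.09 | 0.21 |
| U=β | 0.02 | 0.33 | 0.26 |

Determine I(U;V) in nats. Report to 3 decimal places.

Marginals: p(U) = (0.3900, 0.6100), p(V) = (0.1100, 0.4200, 0.4700).
I(U;V) = H(U) + H(V) − H(U,V).
H(U) = 0.6687, H(V) = 0.9620, H(U,V) = 1.5555.
I(U;V) = 0.6687 + 0.9620 − 1.5555 = 0.075 nats.

0.075 nats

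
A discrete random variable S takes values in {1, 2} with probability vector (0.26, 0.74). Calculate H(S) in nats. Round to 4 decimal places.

H(S) = −Σ p·ln p.
  −(0.26)·ln(0.26) = 0.35024
  −(0.74)·ln(0.74) = 0.22282
Sum: 0.35024 + 0.22282 = 0.5731 nats.

0.5731 nats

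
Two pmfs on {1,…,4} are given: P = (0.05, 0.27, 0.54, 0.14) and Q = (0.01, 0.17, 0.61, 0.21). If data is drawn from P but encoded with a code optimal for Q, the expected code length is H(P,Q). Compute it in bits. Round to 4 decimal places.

1.7227 bits

H(P,Q) = −Σ p·log₂ q.
  −0.05·log₂(0.01) = 0.33219
  −0.27·log₂(0.17) = 0.69023
  −0.54·log₂(0.61) = 0.38508
  −0.14·log₂(0.21) = 0.31522
H(P,Q) = 1.7227 bits.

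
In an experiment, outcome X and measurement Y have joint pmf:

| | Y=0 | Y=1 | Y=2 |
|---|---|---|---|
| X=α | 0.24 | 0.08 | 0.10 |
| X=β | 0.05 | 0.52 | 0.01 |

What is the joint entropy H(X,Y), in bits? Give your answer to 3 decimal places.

1.891 bits

H(X,Y) = −Σ p(x,y)·log₂ p(x,y) over all 6 cells.
  cell (α,0): −0.24·log₂0.24 = 0.4941
  cell (α,1): −0.08·log₂0.08 = 0.2915
  cell (α,2): −0.10·log₂0.10 = 0.3322
  cell (β,0): −0.05·log₂0.05 = 0.2161
  cell (β,1): −0.52·log₂0.52 = 0.4906
  cell (β,2): −0.01·log₂0.01 = 0.0664
Sum = 1.891 bits.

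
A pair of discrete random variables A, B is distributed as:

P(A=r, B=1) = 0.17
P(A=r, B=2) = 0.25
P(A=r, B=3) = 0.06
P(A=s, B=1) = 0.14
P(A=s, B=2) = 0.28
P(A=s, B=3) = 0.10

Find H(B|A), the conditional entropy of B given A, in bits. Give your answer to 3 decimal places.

1.423 bits

Marginals: p(A) = (0.4800, 0.5200), p(B) = (0.3100, 0.5300, 0.1600).
H(B|A) = Σ p(A) · H(B|A=·).
  A=r: p=0.4800, H(B|A=r) = 1.3955
  A=s: p=0.5200, H(B|A=s) = 1.4480
Weighted sum = 1.423 bits.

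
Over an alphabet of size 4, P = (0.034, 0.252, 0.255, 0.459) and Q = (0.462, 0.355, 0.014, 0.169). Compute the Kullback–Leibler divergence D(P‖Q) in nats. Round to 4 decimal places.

D(P‖Q) = Σ p·ln(p/q).
  0.034·ln(0.034/0.462) = -0.08871
  0.252·ln(0.252/0.355) = -0.08636
  0.255·ln(0.255/0.014) = 0.74006
  0.459·ln(0.459/0.169) = 0.45861
D(P‖Q) = 1.0236 nats.

1.0236 nats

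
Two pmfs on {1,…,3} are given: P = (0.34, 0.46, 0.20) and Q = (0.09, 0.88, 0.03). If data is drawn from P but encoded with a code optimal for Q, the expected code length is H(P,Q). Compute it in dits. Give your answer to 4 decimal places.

0.6857 dits

H(P,Q) = −Σ p·log₁₀ q.
  −0.34·log₁₀(0.09) = 0.35556
  −0.46·log₁₀(0.88) = 0.02554
  −0.20·log₁₀(0.03) = 0.30458
H(P,Q) = 0.6857 dits.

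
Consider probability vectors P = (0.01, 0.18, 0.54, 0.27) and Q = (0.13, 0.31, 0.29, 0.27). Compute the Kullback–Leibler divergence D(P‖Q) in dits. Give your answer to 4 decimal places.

0.0922 dits

D(P‖Q) = Σ p·log₁₀(p/q).
  0.01·log₁₀(0.01/0.13) = -0.01114
  0.18·log₁₀(0.18/0.31) = -0.04250
  0.54·log₁₀(0.54/0.29) = 0.14580
  0.27·log₁₀(0.27/0.27) = 0.00000
D(P‖Q) = 0.0922 dits.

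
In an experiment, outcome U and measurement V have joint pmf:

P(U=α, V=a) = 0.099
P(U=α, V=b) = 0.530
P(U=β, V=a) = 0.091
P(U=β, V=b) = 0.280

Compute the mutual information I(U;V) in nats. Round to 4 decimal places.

0.0057 nats

Marginals: p(U) = (0.6290, 0.3710), p(V) = (0.1900, 0.8100).
I(U;V) = Σ p(x,y)·ln[p(x,y)/(p(x)p(y))].
  (α,a): 0.099·ln(0.8284) = -0.01864
  (α,b): 0.530·ln(1.0403) = 0.02092
  (β,a): 0.091·ln(1.2910) = 0.02324
  (β,b): 0.280·ln(0.9317) = -0.01979
Sum = 0.0057 nats.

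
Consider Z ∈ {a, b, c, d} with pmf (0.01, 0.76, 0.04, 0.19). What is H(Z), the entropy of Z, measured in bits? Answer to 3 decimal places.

1.008 bits

H(Z) = −Σ p·log₂ p.
  −(0.01)·log₂(0.01) = 0.0664
  −(0.76)·log₂(0.76) = 0.3009
  −(0.04)·log₂(0.04) = 0.1858
  −(0.19)·log₂(0.19) = 0.4552
Sum: 0.0664 + 0.3009 + 0.1858 + 0.4552 = 1.008 bits.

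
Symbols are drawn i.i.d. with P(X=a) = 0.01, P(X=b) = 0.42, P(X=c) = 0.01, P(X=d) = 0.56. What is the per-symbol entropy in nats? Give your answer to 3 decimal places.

H(X) = −Σ p·ln p.
  −(0.01)·ln(0.01) = 0.0461
  −(0.42)·ln(0.42) = 0.3644
  −(0.01)·ln(0.01) = 0.0461
  −(0.56)·ln(0.56) = 0.3247
Sum: 0.0461 + 0.3644 + 0.0461 + 0.3247 = 0.781 nats.

0.781 nats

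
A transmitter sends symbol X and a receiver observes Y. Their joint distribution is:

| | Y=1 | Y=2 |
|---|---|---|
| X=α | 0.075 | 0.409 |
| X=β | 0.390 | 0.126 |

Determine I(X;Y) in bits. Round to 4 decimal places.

Marginals: p(X) = (0.4840, 0.5160), p(Y) = (0.4650, 0.5350).
I(X;Y) = H(X) + H(Y) − H(X,Y).
H(X) = 0.9993, H(Y) = 0.9965, H(X,Y) = 1.7142.
I(X;Y) = 0.9993 + 0.9965 − 1.7142 = 0.2816 bits.

0.2816 bits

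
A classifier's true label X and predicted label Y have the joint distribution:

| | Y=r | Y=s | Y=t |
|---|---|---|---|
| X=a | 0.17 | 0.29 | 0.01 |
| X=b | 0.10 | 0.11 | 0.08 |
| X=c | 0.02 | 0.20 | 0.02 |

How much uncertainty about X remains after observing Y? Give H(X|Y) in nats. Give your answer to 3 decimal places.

0.951 nats

Chain rule: H(X|Y) = H(X,Y) − H(Y).
Marginals: p(X) = (0.4700, 0.2900, 0.2400), p(Y) = (0.2900, 0.6000, 0.1100).
H(X,Y) = 1.8598 nats; H(Y) = 0.9083 nats.
H(X|Y) = 1.8598 − 0.9083 = 0.951 nats.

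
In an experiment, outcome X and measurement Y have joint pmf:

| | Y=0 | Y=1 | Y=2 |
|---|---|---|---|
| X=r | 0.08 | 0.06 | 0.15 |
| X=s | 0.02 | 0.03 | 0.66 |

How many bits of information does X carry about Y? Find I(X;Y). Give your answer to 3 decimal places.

Marginals: p(X) = (0.2900, 0.7100), p(Y) = (0.1000, 0.0900, 0.8100).
I(X;Y) = H(X) + H(Y) − H(X,Y).
H(X) = 0.8687, H(Y) = 0.8911, H(X,Y) = 1.6059.
I(X;Y) = 0.8687 + 0.8911 − 1.6059 = 0.154 bits.

0.154 bits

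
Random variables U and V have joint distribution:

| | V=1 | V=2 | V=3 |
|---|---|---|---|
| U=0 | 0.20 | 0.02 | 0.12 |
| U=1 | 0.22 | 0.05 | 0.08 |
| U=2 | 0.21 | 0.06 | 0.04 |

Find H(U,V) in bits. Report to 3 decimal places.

H(U,V) = −Σ p(x,y)·log₂ p(x,y) over all 9 cells.
  cell (0,1): −0.20·log₂0.20 = 0.4644
  cell (0,2): −0.02·log₂0.02 = 0.1129
  cell (0,3): −0.12·log₂0.12 = 0.3671
  cell (1,1): −0.22·log₂0.22 = 0.4806
  cell (1,2): −0.05·log₂0.05 = 0.2161
  cell (1,3): −0.08·log₂0.08 = 0.2915
  cell (2,1): −0.21·log₂0.21 = 0.4728
  cell (2,2): −0.06·log₂0.06 = 0.2435
  cell (2,3): −0.04·log₂0.04 = 0.1858
Sum = 2.835 bits.

2.835 bits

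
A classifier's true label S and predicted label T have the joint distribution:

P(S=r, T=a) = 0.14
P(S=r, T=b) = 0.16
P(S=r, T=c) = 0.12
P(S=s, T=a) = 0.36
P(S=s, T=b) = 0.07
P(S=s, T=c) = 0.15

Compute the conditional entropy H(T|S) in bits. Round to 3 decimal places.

1.415 bits

Chain rule: H(T|S) = H(S,T) − H(S).
Marginals: p(S) = (0.4200, 0.5800), p(T) = (0.5000, 0.2300, 0.2700).
H(S,T) = 2.3969 bits; H(S) = 0.9815 bits.
H(T|S) = 2.3969 − 0.9815 = 1.415 bits.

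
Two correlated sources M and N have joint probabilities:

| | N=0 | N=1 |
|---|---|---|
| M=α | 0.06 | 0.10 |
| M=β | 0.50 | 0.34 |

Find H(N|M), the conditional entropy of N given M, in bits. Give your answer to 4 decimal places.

Chain rule: H(N|M) = H(M,N) − H(M).
Marginals: p(M) = (0.1600, 0.8400), p(N) = (0.5600, 0.4400).
H(M,N) = 1.6049 bits; H(M) = 0.6343 bits.
H(N|M) = 1.6049 − 0.6343 = 0.9706 bits.

0.9706 bits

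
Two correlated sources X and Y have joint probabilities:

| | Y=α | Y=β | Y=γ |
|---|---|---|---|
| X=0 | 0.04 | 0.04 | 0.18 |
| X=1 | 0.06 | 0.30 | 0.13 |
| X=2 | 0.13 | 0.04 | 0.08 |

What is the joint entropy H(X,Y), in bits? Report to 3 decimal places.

H(X,Y) = −Σ p(x,y)·log₂ p(x,y) over all 9 cells.
  cell (0,α): −0.04·log₂0.04 = 0.1858
  cell (0,β): −0.04·log₂0.04 = 0.1858
  cell (0,γ): −0.18·log₂0.18 = 0.4453
  cell (1,α): −0.06·log₂0.06 = 0.2435
  cell (1,β): −0.30·log₂0.30 = 0.5211
  cell (1,γ): −0.13·log₂0.13 = 0.3826
  cell (2,α): −0.13·log₂0.13 = 0.3826
  cell (2,β): −0.04·log₂0.04 = 0.1858
  cell (2,γ): −0.08·log₂0.08 = 0.2915
Sum = 2.824 bits.

2.824 bits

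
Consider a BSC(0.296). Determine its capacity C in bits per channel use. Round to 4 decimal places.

0.1237 bits

Binary symmetric channel: C = 1 − h₂(ε) where h₂ is the binary entropy function.
h₂(0.296) = −0.296·log₂0.296 − 0.704·log₂0.704 = 0.8763.
C = 1 − 0.8763 = 0.1237 bits per channel use.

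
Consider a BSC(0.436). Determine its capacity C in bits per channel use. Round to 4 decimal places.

0.0119 bits

Binary symmetric channel: C = 1 − h₂(ε) where h₂ is the binary entropy function.
h₂(0.436) = −0.436·log₂0.436 − 0.564·log₂0.564 = 0.9881.
C = 1 − 0.9881 = 0.0119 bits per channel use.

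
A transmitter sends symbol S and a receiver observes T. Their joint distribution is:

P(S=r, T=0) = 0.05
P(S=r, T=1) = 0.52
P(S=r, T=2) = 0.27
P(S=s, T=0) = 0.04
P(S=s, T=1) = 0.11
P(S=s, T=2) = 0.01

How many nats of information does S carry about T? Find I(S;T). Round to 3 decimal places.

Marginals: p(S) = (0.8400, 0.1600), p(T) = (0.0900, 0.6300, 0.2800).
I(S;T) = H(S) + H(T) − H(S,T).
H(S) = 0.4397, H(T) = 0.8642, H(S,T) = 1.2610.
I(S;T) = 0.4397 + 0.8642 − 1.2610 = 0.043 nats.

0.043 nats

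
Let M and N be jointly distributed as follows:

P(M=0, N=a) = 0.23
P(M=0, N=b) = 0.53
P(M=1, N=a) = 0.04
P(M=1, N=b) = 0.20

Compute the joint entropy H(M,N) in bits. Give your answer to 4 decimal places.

H(M,N) = −Σ p(x,y)·log₂ p(x,y) over all 4 cells.
  cell (0,a): −0.23·log₂0.23 = 0.48767
  cell (0,b): −0.53·log₂0.53 = 0.48545
  cell (1,a): −0.04·log₂0.04 = 0.18575
  cell (1,b): −0.20·log₂0.20 = 0.46439
Sum = 1.6233 bits.

1.6233 bits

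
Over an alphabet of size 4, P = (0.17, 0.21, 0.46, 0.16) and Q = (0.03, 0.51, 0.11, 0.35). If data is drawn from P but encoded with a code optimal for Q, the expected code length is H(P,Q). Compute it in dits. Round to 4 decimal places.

0.8342 dits

H(P,Q) = −Σ p·log₁₀ q.
  −0.17·log₁₀(0.03) = 0.25889
  −0.21·log₁₀(0.51) = 0.06141
  −0.46·log₁₀(0.11) = 0.44096
  −0.16·log₁₀(0.35) = 0.07295
H(P,Q) = 0.8342 dits.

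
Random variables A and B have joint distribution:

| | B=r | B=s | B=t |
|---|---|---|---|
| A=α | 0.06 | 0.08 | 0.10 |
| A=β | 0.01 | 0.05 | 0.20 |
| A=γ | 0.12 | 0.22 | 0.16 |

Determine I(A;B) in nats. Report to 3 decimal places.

Marginals: p(A) = (0.2400, 0.2600, 0.5000), p(B) = (0.1900, 0.3500, 0.4600).
I(A;B) = Σ p(x,y)·ln[p(x,y)/(p(x)p(y))].
  (α,r): 0.06·ln(1.3158) = 0.0165
  (α,s): 0.08·ln(0.9524) = -0.0039
  (α,t): 0.10·ln(0.9058) = -0.0099
  (β,r): 0.01·ln(0.2024) = -0.0160
  (β,s): 0.05·ln(0.5495) = -0.0299
  (β,t): 0.20·ln(1.6722) = 0.1028
  (γ,r): 0.12·ln(1.2632) = 0.0280
  (γ,s): 0.22·ln(1.2571) = 0.0503
  (γ,t): 0.16·ln(0.6957) = -0.0581
Sum = 0.080 nats.

0.080 nats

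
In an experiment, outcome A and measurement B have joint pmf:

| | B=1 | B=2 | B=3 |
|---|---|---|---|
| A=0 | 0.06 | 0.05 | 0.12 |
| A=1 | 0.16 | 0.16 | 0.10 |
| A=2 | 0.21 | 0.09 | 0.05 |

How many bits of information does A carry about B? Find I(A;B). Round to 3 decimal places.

0.092 bits

Marginals: p(A) = (0.2300, 0.4200, 0.3500), p(B) = (0.4300, 0.3000, 0.2700).
I(A;B) = H(A) + H(B) − H(A,B).
H(A) = 1.5434, H(B) = 1.5547, H(A,B) = 3.0065.
I(A;B) = 1.5434 + 1.5547 − 3.0065 = 0.092 bits.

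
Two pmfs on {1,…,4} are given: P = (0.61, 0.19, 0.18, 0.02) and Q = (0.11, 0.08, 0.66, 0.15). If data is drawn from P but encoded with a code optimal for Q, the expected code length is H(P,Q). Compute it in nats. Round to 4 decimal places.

1.9391 nats

H(P,Q) = −Σ p·ln q.
  −0.61·ln(0.11) = 1.34644
  −0.19·ln(0.08) = 0.47989
  −0.18·ln(0.66) = 0.07479
  −0.02·ln(0.15) = 0.03794
H(P,Q) = 1.9391 nats.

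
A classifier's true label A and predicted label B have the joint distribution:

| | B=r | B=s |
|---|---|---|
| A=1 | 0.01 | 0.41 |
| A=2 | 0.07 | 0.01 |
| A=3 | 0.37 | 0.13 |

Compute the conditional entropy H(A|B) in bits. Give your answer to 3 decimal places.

0.849 bits

Marginals: p(A) = (0.4200, 0.0800, 0.5000), p(B) = (0.4500, 0.5500).
H(A|B) = Σ p(B) · H(A|B=·).
  B=r: p=0.4500, H(A|B=r) = 0.7718
  B=s: p=0.5500, H(A|B=s) = 0.9129
Weighted sum = 0.849 bits.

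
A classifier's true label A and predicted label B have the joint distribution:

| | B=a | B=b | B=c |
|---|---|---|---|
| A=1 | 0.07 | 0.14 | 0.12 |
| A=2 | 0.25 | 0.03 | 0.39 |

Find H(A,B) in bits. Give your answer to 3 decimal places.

2.214 bits

H(A,B) = −Σ p(x,y)·log₂ p(x,y) over all 6 cells.
  cell (1,a): −0.07·log₂0.07 = 0.2686
  cell (1,b): −0.14·log₂0.14 = 0.3971
  cell (1,c): −0.12·log₂0.12 = 0.3671
  cell (2,a): −0.25·log₂0.25 = 0.5000
  cell (2,b): −0.03·log₂0.03 = 0.1518
  cell (2,c): −0.39·log₂0.39 = 0.5298
Sum = 2.214 bits.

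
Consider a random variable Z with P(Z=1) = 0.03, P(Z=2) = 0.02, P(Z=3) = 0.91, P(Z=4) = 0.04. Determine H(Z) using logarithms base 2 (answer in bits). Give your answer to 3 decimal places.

H(Z) = −Σ p·log₂ p.
  −(0.03)·log₂(0.03) = 0.1518
  −(0.02)·log₂(0.02) = 0.1129
  −(0.91)·log₂(0.91) = 0.1238
  −(0.04)·log₂(0.04) = 0.1858
Sum: 0.1518 + 0.1129 + 0.1238 + 0.1858 = 0.574 bits.

0.574 bits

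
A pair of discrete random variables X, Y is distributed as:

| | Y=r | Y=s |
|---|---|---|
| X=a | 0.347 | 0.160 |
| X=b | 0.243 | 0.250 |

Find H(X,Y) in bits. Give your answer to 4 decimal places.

1.9488 bits

H(X,Y) = −Σ p(x,y)·log₂ p(x,y) over all 4 cells.
  cell (a,r): −0.347·log₂0.347 = 0.52987
  cell (a,s): −0.160·log₂0.160 = 0.42302
  cell (b,r): −0.243·log₂0.243 = 0.49596
  cell (b,s): −0.250·log₂0.250 = 0.50000
Sum = 1.9488 bits.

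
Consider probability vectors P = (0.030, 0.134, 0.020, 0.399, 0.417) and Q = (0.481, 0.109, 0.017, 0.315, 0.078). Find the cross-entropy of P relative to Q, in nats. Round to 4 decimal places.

H(P,Q) = −Σ p·ln q.
  −0.030·ln(0.481) = 0.02196
  −0.134·ln(0.109) = 0.29700
  −0.020·ln(0.017) = 0.08149
  −0.399·ln(0.315) = 0.46092
  −0.417·ln(0.078) = 1.06379
H(P,Q) = 1.9252 nats.

1.9252 nats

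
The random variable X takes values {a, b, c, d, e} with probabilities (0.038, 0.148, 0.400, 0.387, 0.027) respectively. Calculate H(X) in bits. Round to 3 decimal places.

H(X) = −Σ p·log₂ p.
  −(0.038)·log₂(0.038) = 0.1793
  −(0.148)·log₂(0.148) = 0.4079
  −(0.400)·log₂(0.400) = 0.5288
  −(0.387)·log₂(0.387) = 0.5300
  −(0.027)·log₂(0.027) = 0.1407
Sum: 0.1793 + 0.4079 + 0.5288 + 0.5300 + 0.1407 = 1.787 bits.

1.787 bits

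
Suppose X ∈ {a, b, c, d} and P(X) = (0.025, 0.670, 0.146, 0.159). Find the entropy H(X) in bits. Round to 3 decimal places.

H(X) = −Σ p·log₂ p.
  −(0.025)·log₂(0.025) = 0.1330
  −(0.670)·log₂(0.670) = 0.3871
  −(0.146)·log₂(0.146) = 0.4053
  −(0.159)·log₂(0.159) = 0.4218
Sum: 0.1330 + 0.3871 + 0.4053 + 0.4218 = 1.347 bits.

1.347 bits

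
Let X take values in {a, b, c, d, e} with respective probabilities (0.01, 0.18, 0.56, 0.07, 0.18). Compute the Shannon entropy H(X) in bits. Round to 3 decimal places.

1.694 bits

H(X) = −Σ p·log₂ p.
  −(0.01)·log₂(0.01) = 0.0664
  −(0.18)·log₂(0.18) = 0.4453
  −(0.56)·log₂(0.56) = 0.4684
  −(0.07)·log₂(0.07) = 0.2686
  −(0.18)·log₂(0.18) = 0.4453
Sum: 0.0664 + 0.4453 + 0.4684 + 0.2686 + 0.4453 = 1.694 bits.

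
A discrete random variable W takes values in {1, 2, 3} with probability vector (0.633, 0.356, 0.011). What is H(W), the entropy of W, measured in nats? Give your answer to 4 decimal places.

0.7068 nats

H(W) = −Σ p·ln p.
  −(0.633)·ln(0.633) = 0.28946
  −(0.356)·ln(0.356) = 0.36769
  −(0.011)·ln(0.011) = 0.04961
Sum: 0.28946 + 0.36769 + 0.04961 = 0.7068 nats.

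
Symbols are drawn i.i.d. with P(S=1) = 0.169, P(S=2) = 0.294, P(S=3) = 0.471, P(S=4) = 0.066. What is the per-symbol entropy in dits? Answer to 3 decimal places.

H(S) = −Σ p·log₁₀ p.
  −(0.169)·log₁₀(0.169) = 0.1305
  −(0.294)·log₁₀(0.294) = 0.1563
  −(0.471)·log₁₀(0.471) = 0.1540
  −(0.066)·log₁₀(0.066) = 0.0779
Sum: 0.1305 + 0.1563 + 0.1540 + 0.0779 = 0.519 dits.

0.519 dits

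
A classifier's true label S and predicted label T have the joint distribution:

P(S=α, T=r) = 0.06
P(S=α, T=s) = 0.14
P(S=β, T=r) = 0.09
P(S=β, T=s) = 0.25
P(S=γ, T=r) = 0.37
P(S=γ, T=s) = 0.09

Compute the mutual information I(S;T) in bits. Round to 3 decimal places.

Marginals: p(S) = (0.2000, 0.3400, 0.4600), p(T) = (0.5200, 0.4800).
I(S;T) = Σ p(x,y)·log₂[p(x,y)/(p(x)p(y))].
  (α,r): 0.06·log₂(0.5769) = -0.0476
  (α,s): 0.14·log₂(1.4583) = 0.0762
  (β,r): 0.09·log₂(0.5090) = -0.0877
  (β,s): 0.25·log₂(1.5319) = 0.1538
  (γ,r): 0.37·log₂(1.5468) = 0.2328
  (γ,s): 0.09·log₂(0.4076) = -0.1165
Sum = 0.211 bits.

0.211 bits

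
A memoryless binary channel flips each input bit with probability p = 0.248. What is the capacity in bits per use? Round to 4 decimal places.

0.1919 bits

Binary symmetric channel: C = 1 − h₂(ε) where h₂ is the binary entropy function.
h₂(0.248) = −0.248·log₂0.248 − 0.752·log₂0.752 = 0.8081.
C = 1 − 0.8081 = 0.1919 bits per channel use.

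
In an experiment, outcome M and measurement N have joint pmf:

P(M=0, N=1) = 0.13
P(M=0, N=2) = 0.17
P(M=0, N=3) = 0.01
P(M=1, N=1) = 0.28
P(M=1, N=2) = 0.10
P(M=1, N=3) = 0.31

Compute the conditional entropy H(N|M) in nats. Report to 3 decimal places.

0.943 nats

Chain rule: H(N|M) = H(M,N) − H(M).
Marginals: p(M) = (0.3100, 0.6900), p(N) = (0.4100, 0.2700, 0.3200).
H(M,N) = 1.5623 nats; H(M) = 0.6191 nats.
H(N|M) = 1.5623 − 0.6191 = 0.943 nats.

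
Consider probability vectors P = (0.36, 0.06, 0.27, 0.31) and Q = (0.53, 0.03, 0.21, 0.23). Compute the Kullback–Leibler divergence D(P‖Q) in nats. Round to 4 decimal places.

D(P‖Q) = Σ p·ln(p/q).
  0.36·ln(0.36/0.53) = -0.13924
  0.06·ln(0.06/0.03) = 0.04159
  0.27·ln(0.27/0.21) = 0.06785
  0.31·ln(0.31/0.23) = 0.09253
D(P‖Q) = 0.0627 nats.

0.0627 nats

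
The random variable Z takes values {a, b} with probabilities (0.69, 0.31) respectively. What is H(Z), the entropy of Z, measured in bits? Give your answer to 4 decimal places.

0.8932 bits

H(Z) = −Σ p·log₂ p.
  −(0.69)·log₂(0.69) = 0.36938
  −(0.31)·log₂(0.31) = 0.52379
Sum: 0.36938 + 0.52379 = 0.8932 bits.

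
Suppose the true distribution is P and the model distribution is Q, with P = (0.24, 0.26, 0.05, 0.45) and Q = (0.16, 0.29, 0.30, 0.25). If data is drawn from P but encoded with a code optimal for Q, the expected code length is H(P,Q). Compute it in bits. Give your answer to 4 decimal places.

H(P,Q) = −Σ p·log₂ q.
  −0.24·log₂(0.16) = 0.63453
  −0.26·log₂(0.29) = 0.46433
  −0.05·log₂(0.30) = 0.08685
  −0.45·log₂(0.25) = 0.90000
H(P,Q) = 2.0857 bits.

2.0857 bits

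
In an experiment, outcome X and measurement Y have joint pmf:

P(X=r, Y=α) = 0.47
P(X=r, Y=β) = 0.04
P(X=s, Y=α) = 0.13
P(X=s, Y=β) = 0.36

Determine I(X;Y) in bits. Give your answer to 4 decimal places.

Marginals: p(X) = (0.5100, 0.4900), p(Y) = (0.6000, 0.4000).
I(X;Y) = H(X) + H(Y) − H(X,Y).
H(X) = 0.9997, H(Y) = 0.9710, H(X,Y) = 1.6110.
I(X;Y) = 0.9997 + 0.9710 − 1.6110 = 0.3597 bits.

0.3597 bits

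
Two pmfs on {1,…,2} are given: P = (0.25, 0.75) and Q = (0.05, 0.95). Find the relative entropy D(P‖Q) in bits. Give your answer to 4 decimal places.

0.3247 bits

D(P‖Q) = Σ p·log₂(p/q).
  0.25·log₂(0.25/0.05) = 0.58048
  0.75·log₂(0.75/0.95) = -0.25578
D(P‖Q) = 0.3247 bits.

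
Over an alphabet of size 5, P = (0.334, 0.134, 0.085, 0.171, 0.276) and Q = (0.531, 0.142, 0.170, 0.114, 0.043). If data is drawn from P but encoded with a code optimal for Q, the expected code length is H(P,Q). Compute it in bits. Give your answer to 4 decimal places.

2.6883 bits

H(P,Q) = −Σ p·log₂ q.
  −0.334·log₂(0.531) = 0.30501
  −0.134·log₂(0.142) = 0.37735
  −0.085·log₂(0.170) = 0.21729
  −0.171·log₂(0.114) = 0.53572
  −0.276·log₂(0.043) = 1.25291
H(P,Q) = 2.6883 bits.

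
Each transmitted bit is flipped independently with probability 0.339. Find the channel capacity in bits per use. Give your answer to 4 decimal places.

Binary symmetric channel: C = 1 − h₂(ε) where h₂ is the binary entropy function.
h₂(0.339) = −0.339·log₂0.339 − 0.661·log₂0.661 = 0.9239.
C = 1 − 0.9239 = 0.0761 bits per channel use.

0.0761 bits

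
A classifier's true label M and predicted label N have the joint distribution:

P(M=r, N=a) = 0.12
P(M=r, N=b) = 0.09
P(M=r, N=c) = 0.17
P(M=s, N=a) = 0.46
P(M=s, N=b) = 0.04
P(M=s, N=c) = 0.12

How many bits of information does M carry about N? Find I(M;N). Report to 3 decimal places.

Marginals: p(M) = (0.3800, 0.6200), p(N) = (0.5800, 0.1300, 0.2900).
I(M;N) = Σ p(x,y)·log₂[p(x,y)/(p(x)p(y))].
  (r,a): 0.12·log₂(0.5445) = -0.1053
  (r,b): 0.09·log₂(1.8219) = 0.0779
  (r,c): 0.17·log₂(1.5426) = 0.1063
  (s,a): 0.46·log₂(1.2792) = 0.1634
  (s,b): 0.04·log₂(0.4963) = -0.0404
  (s,c): 0.12·log₂(0.6674) = -0.0700
Sum = 0.132 bits.

0.132 bits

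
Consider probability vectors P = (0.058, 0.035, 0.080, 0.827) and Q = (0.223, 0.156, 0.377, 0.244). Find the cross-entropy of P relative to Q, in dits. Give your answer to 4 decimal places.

H(P,Q) = −Σ p·log₁₀ q.
  −0.058·log₁₀(0.223) = 0.03780
  −0.035·log₁₀(0.156) = 0.02824
  −0.080·log₁₀(0.377) = 0.03389
  −0.827·log₁₀(0.244) = 0.50663
H(P,Q) = 0.6066 dits.

0.6066 dits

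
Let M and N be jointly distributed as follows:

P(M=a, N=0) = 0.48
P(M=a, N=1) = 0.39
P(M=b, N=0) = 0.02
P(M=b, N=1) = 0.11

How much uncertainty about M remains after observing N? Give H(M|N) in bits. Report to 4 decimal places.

Marginals: p(M) = (0.8700, 0.1300), p(N) = (0.5000, 0.5000).
H(M|N) = Σ p(N) · H(M|N=·).
  N=0: p=0.5000, H(M|N=0) = 0.2423
  N=1: p=0.5000, H(M|N=1) = 0.7602
Weighted sum = 0.5012 bits.

0.5012 bits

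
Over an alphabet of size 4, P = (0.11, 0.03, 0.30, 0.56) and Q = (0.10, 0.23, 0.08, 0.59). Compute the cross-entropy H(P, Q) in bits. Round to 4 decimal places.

1.9485 bits

H(P,Q) = −Σ p·log₂ q.
  −0.11·log₂(0.10) = 0.36541
  −0.03·log₂(0.23) = 0.06361
  −0.30·log₂(0.08) = 1.09316
  −0.56·log₂(0.59) = 0.42628
H(P,Q) = 1.9485 bits.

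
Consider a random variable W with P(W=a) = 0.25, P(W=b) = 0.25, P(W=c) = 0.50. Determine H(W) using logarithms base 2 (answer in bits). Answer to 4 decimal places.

1.5000 bits

H(W) = −Σ p·log₂ p.
  −(0.25)·log₂(0.25) = 0.50000
  −(0.25)·log₂(0.25) = 0.50000
  −(0.50)·log₂(0.50) = 0.50000
Sum: 0.50000 + 0.50000 + 0.50000 = 1.5000 bits.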